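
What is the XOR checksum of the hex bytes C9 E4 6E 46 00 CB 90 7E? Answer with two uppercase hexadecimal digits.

XOR the bytes together:
  start with 0xC9
  0xC9 ⊕ 0xE4 = 0x2D
  0x2D ⊕ 0x6E = 0x43
  0x43 ⊕ 0x46 = 0x05
  0x05 ⊕ 0x00 = 0x05
  0x05 ⊕ 0xCB = 0xCE
  0xCE ⊕ 0x90 = 0x5E
  0x5E ⊕ 0x7E = 0x20

20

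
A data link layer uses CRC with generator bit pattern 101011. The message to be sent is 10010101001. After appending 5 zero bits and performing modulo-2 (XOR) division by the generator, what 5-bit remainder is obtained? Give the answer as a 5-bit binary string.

01101

Append 5 zeros: 1001010100100000. Divide by 101011 (XOR where the leading bit is 1):
  pos 0: 100101 XOR 101011 = 001110
  pos 2: 111001 XOR 101011 = 010010
  pos 3: 100100 XOR 101011 = 001111
  pos 5: 111101 XOR 101011 = 010110
  pos 6: 101100 XOR 101011 = 000111
  pos 9: 111000 XOR 101011 = 010011
  pos 10: 100110 XOR 101011 = 001101
Remainder (last 5 bits) = 01101. This is the CRC / FCS.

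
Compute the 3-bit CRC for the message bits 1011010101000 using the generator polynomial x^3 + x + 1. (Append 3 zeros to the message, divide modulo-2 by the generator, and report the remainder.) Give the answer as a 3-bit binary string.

100

Append 3 zeros: 1011010101000000. Divide by 1011 (XOR where the leading bit is 1):
  pos 0: 1011 XOR 1011 = 0000
  pos 5: 1010 XOR 1011 = 0001
  pos 8: 1100 XOR 1011 = 0111
  pos 9: 1110 XOR 1011 = 0101
  pos 10: 1010 XOR 1011 = 0001
Remainder (last 3 bits) = 100. This is the CRC / FCS.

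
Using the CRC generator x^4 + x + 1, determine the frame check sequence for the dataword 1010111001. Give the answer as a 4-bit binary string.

0100

Append 4 zeros: 10101110010000. Divide by 10011 (XOR where the leading bit is 1):
  pos 0: 10101 XOR 10011 = 00110
  pos 2: 11011 XOR 10011 = 01000
  pos 3: 10000 XOR 10011 = 00011
  pos 6: 11010 XOR 10011 = 01001
  pos 7: 10010 XOR 10011 = 00001
Remainder (last 4 bits) = 0100. This is the CRC / FCS.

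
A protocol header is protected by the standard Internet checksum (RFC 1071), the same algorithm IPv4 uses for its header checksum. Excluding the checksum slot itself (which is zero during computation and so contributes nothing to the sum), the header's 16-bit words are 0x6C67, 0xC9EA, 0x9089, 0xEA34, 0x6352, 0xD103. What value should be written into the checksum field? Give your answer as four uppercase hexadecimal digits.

1A99

One's-complement addition (fold any carry out of bit 15 back into bit 0):
  0x6C67 + 0xC9EA = 0x13651 → wrap carry → 0x3652
  0x3652 + 0x9089 = 0x0C6DB
  0xC6DB + 0xEA34 = 0x1B10F → wrap carry → 0xB110
  0xB110 + 0x6352 = 0x11462 → wrap carry → 0x1463
  0x1463 + 0xD103 = 0x0E566
One's-complement sum = 0xE566.
Checksum = ~0xE566 & 0xFFFF = 0x1A99.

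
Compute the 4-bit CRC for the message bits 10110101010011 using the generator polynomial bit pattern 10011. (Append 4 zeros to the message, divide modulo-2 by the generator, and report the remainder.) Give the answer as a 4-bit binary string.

0100

Append 4 zeros: 101101010100110000. Divide by 10011 (XOR where the leading bit is 1):
  pos 0: 10110 XOR 10011 = 00101
  pos 2: 10110 XOR 10011 = 00101
  pos 4: 10110 XOR 10011 = 00101
  pos 6: 10110 XOR 10011 = 00101
  pos 8: 10101 XOR 10011 = 00110
  pos 10: 11010 XOR 10011 = 01001
  pos 11: 10010 XOR 10011 = 00001
Remainder (last 4 bits) = 0100. This is the CRC / FCS.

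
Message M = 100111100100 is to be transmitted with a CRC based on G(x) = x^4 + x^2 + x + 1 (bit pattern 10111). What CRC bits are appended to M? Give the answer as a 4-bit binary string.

1100

Append 4 zeros: 1001111001000000. Divide by 10111 (XOR where the leading bit is 1):
  pos 0: 10011 XOR 10111 = 00100
  pos 2: 10011 XOR 10111 = 00100
  pos 4: 10000 XOR 10111 = 00111
  pos 6: 11110 XOR 10111 = 01001
  pos 7: 10010 XOR 10111 = 00101
  pos 9: 10100 XOR 10111 = 00011
Remainder (last 4 bits) = 1100. This is the CRC / FCS.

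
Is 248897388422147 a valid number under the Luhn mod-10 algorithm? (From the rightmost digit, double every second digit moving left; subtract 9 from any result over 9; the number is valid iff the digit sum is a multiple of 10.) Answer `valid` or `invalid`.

invalid

From the right, keep odd positions and double even positions (subtract 9 from any doubled value over 9):
  doubled (positions 2,4,...): 8 4 8 7 5 7 8 → sum 47
  kept (positions 1,3,...): 7 1 2 8 3 9 8 2 → sum 40
Total = 87.
87 mod 10 = 7, so the number is invalid.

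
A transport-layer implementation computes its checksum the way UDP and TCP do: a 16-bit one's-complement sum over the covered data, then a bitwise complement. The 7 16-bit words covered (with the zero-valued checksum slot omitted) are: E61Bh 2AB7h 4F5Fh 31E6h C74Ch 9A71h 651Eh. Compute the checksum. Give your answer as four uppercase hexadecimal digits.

One's-complement addition (fold any carry out of bit 15 back into bit 0):
  0xE61B + 0x2AB7 = 0x110D2 → wrap carry → 0x10D3
  0x10D3 + 0x4F5F = 0x06032
  0x6032 + 0x31E6 = 0x09218
  0x9218 + 0xC74C = 0x15964 → wrap carry → 0x5965
  0x5965 + 0x9A71 = 0x0F3D6
  0xF3D6 + 0x651E = 0x158F4 → wrap carry → 0x58F5
One's-complement sum = 0x58F5.
Checksum = ~0x58F5 & 0xFFFF = 0xA70A.

A70A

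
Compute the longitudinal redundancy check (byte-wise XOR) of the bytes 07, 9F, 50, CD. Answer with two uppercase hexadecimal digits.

05

XOR the bytes together:
  start with 0x07
  0x07 ⊕ 0x9F = 0x98
  0x98 ⊕ 0x50 = 0xC8
  0xC8 ⊕ 0xCD = 0x05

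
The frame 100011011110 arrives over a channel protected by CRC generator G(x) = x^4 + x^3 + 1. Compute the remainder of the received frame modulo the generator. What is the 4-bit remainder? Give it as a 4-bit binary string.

0010

Modulo-2 division of 100011011110 by 11001:
  pos 0: 10001 XOR 11001 = 01000
  pos 1: 10001 XOR 11001 = 01000
  pos 2: 10000 XOR 11001 = 01001
  pos 3: 10011 XOR 11001 = 01010
  pos 4: 10101 XOR 11001 = 01100
  pos 5: 11001 XOR 11001 = 00000
Remainder = 0010 (nonzero — an error is detected).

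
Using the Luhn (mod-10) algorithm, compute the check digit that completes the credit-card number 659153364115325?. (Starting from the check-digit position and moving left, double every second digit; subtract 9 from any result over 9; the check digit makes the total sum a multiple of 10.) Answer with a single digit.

1

Partial digits right→left: 5 2 3 5 1 1 4 6 3 3 5 1 9 5 6
Double every second digit counting from the check-digit position (so the 1st, 3rd, 5th, ... of the partial from the right).
  doubled (with −9 where >9): 1 6 2 8 6 1 9 3 → sum 36
  kept as-is: 2 5 1 6 3 1 5 → sum 23
Total = 36 + 23 = 59.
Check digit = (10 − (59 mod 10)) mod 10 = 1.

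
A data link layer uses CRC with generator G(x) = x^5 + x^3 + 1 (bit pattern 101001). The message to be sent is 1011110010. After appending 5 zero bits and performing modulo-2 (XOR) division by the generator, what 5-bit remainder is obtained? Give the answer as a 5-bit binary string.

Append 5 zeros: 101111001000000. Divide by 101001 (XOR where the leading bit is 1):
  pos 0: 101111 XOR 101001 = 000110
  pos 3: 110001 XOR 101001 = 011000
  pos 4: 110000 XOR 101001 = 011001
  pos 5: 110010 XOR 101001 = 011011
  pos 6: 110110 XOR 101001 = 011111
  pos 7: 111110 XOR 101001 = 010111
  pos 8: 101110 XOR 101001 = 000111
Remainder (last 5 bits) = 01110. This is the CRC / FCS.

01110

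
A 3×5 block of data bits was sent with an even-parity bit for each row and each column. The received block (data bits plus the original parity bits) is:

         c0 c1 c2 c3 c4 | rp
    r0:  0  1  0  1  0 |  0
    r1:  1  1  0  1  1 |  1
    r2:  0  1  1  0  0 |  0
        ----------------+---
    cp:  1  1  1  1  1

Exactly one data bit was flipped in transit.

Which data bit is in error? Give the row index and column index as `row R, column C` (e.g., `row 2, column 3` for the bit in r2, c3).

Recompute each row's even parity and compare to rp:
  r0: data parity 0, sent rp 0 → ok
  r1: data parity 0, sent rp 1 → mismatch
  r2: data parity 0, sent rp 0 → ok
Recompute each column's even parity and compare to cp:
  c0: data parity 1, sent cp 1 → ok
  c1: data parity 1, sent cp 1 → ok
  c2: data parity 1, sent cp 1 → ok
  c3: data parity 0, sent cp 1 → mismatch
  c4: data parity 1, sent cp 1 → ok
Exactly one row (r1) and one column (c3) fail → the flipped bit is at their intersection.

row 1, column 3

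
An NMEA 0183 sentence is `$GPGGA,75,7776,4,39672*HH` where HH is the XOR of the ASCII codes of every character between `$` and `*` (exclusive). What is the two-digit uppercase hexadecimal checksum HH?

XOR the ASCII codes of the payload characters:
  'G' = 0x47 → acc = 0x47
  'P' = 0x50 → acc = 0x17
  'G' = 0x47 → acc = 0x50
  'G' = 0x47 → acc = 0x17
  'A' = 0x41 → acc = 0x56
  ',' = 0x2C → acc = 0x7A
  '7' = 0x37 → acc = 0x4D
  '5' = 0x35 → acc = 0x78
  ',' = 0x2C → acc = 0x54
  '7' = 0x37 → acc = 0x63
  '7' = 0x37 → acc = 0x54
  '7' = 0x37 → acc = 0x63
  '6' = 0x36 → acc = 0x55
  ',' = 0x2C → acc = 0x79
  '4' = 0x34 → acc = 0x4D
  ',' = 0x2C → acc = 0x61
  '3' = 0x33 → acc = 0x52
  '9' = 0x39 → acc = 0x6B
  '6' = 0x36 → acc = 0x5D
  '7' = 0x37 → acc = 0x6A
  '2' = 0x32 → acc = 0x58
Checksum = 0x58.

58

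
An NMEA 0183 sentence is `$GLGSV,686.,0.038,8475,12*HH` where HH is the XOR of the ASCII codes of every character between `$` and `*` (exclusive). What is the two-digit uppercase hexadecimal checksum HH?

XOR the ASCII codes of the payload characters:
  'G' = 0x47 → acc = 0x47
  'L' = 0x4C → acc = 0x0B
  'G' = 0x47 → acc = 0x4C
  'S' = 0x53 → acc = 0x1F
  'V' = 0x56 → acc = 0x49
  ',' = 0x2C → acc = 0x65
  '6' = 0x36 → acc = 0x53
  '8' = 0x38 → acc = 0x6B
  '6' = 0x36 → acc = 0x5D
  '.' = 0x2E → acc = 0x73
  ',' = 0x2C → acc = 0x5F
  '0' = 0x30 → acc = 0x6F
  '.' = 0x2E → acc = 0x41
  '0' = 0x30 → acc = 0x71
  '3' = 0x33 → acc = 0x42
  '8' = 0x38 → acc = 0x7A
  ',' = 0x2C → acc = 0x56
  '8' = 0x38 → acc = 0x6E
  '4' = 0x34 → acc = 0x5A
  '7' = 0x37 → acc = 0x6D
  '5' = 0x35 → acc = 0x58
  ',' = 0x2C → acc = 0x74
  '1' = 0x31 → acc = 0x45
  '2' = 0x32 → acc = 0x77
Checksum = 0x77.

77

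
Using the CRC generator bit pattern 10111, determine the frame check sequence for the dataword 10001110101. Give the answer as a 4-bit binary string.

Append 4 zeros: 100011101010000. Divide by 10111 (XOR where the leading bit is 1):
  pos 0: 10001 XOR 10111 = 00110
  pos 2: 11011 XOR 10111 = 01100
  pos 3: 11000 XOR 10111 = 01111
  pos 4: 11111 XOR 10111 = 01000
  pos 5: 10000 XOR 10111 = 00111
  pos 7: 11110 XOR 10111 = 01001
  pos 8: 10010 XOR 10111 = 00101
  pos 10: 10100 XOR 10111 = 00011
Remainder (last 4 bits) = 0011. This is the CRC / FCS.

0011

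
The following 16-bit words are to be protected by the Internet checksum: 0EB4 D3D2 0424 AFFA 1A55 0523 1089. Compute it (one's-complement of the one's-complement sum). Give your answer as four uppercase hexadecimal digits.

One's-complement addition (fold any carry out of bit 15 back into bit 0):
  0x0EB4 + 0xD3D2 = 0x0E286
  0xE286 + 0x0424 = 0x0E6AA
  0xE6AA + 0xAFFA = 0x196A4 → wrap carry → 0x96A5
  0x96A5 + 0x1A55 = 0x0B0FA
  0xB0FA + 0x0523 = 0x0B61D
  0xB61D + 0x1089 = 0x0C6A6
One's-complement sum = 0xC6A6.
Checksum = ~0xC6A6 & 0xFFFF = 0x3959.

3959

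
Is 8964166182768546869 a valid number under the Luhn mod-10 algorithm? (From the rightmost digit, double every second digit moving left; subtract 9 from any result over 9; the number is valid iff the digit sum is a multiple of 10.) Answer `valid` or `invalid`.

From the right, keep odd positions and double even positions (subtract 9 from any doubled value over 9):
  doubled (positions 2,4,...): 3 3 1 3 4 2 3 8 9 → sum 36
  kept (positions 1,3,...): 9 8 4 8 7 8 6 1 6 8 → sum 65
Total = 101.
101 mod 10 = 1, so the number is invalid.

invalid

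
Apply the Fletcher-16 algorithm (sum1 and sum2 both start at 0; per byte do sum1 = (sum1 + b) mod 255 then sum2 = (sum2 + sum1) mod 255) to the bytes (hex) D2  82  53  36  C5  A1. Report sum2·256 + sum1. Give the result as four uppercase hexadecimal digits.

Running sums (mod 255):
  after byte 0 (D2): sum1=210, sum2=210
  after byte 1 (82): sum1=85, sum2=40
  after byte 2 (53): sum1=168, sum2=208
  after byte 3 (36): sum1=222, sum2=175
  after byte 4 (C5): sum1=164, sum2=84
  after byte 5 (A1): sum1=70, sum2=154
Checksum = sum2·256 + sum1 = 154·256 + 70 = 39494 = 0x9A46.

9A46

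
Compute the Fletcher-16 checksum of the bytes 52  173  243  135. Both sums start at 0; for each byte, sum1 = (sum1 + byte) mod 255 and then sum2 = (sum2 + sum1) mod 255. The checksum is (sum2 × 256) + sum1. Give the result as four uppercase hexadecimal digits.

495D

Running sums (mod 255):
  after byte 0 (52): sum1=52, sum2=52
  after byte 1 (173): sum1=225, sum2=22
  after byte 2 (243): sum1=213, sum2=235
  after byte 3 (135): sum1=93, sum2=73
Checksum = sum2·256 + sum1 = 73·256 + 93 = 18781 = 0x495D.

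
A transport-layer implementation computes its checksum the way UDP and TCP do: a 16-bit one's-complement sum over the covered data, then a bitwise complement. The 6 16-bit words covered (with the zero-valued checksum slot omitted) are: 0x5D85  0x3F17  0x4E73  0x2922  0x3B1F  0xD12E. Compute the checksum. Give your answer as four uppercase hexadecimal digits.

DF7F

One's-complement addition (fold any carry out of bit 15 back into bit 0):
  0x5D85 + 0x3F17 = 0x09C9C
  0x9C9C + 0x4E73 = 0x0EB0F
  0xEB0F + 0x2922 = 0x11431 → wrap carry → 0x1432
  0x1432 + 0x3B1F = 0x04F51
  0x4F51 + 0xD12E = 0x1207F → wrap carry → 0x2080
One's-complement sum = 0x2080.
Checksum = ~0x2080 & 0xFFFF = 0xDF7F.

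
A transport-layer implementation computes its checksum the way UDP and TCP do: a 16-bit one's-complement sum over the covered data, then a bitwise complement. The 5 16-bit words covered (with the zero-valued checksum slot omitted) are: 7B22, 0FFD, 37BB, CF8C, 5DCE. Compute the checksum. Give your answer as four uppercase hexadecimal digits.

One's-complement addition (fold any carry out of bit 15 back into bit 0):
  0x7B22 + 0x0FFD = 0x08B1F
  0x8B1F + 0x37BB = 0x0C2DA
  0xC2DA + 0xCF8C = 0x19266 → wrap carry → 0x9267
  0x9267 + 0x5DCE = 0x0F035
One's-complement sum = 0xF035.
Checksum = ~0xF035 & 0xFFFF = 0x0FCA.

0FCA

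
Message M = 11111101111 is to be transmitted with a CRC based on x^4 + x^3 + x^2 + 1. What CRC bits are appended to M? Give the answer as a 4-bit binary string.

Append 4 zeros: 111111011110000. Divide by 11101 (XOR where the leading bit is 1):
  pos 0: 11111 XOR 11101 = 00010
  pos 3: 10101 XOR 11101 = 01000
  pos 4: 10001 XOR 11101 = 01100
  pos 5: 11001 XOR 11101 = 00100
  pos 7: 10010 XOR 11101 = 01111
  pos 8: 11110 XOR 11101 = 00011
Remainder (last 4 bits) = 1100. This is the CRC / FCS.

1100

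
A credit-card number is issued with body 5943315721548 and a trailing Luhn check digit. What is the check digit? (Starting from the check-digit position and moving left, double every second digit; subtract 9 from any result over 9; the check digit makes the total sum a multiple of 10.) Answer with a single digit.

7

Partial digits right→left: 8 4 5 1 2 7 5 1 3 3 4 9 5
Double every second digit counting from the check-digit position (so the 1st, 3rd, 5th, ... of the partial from the right).
  doubled (with −9 where >9): 7 1 4 1 6 8 1 → sum 28
  kept as-is: 4 1 7 1 3 9 → sum 25
Total = 28 + 25 = 53.
Check digit = (10 − (53 mod 10)) mod 10 = 7.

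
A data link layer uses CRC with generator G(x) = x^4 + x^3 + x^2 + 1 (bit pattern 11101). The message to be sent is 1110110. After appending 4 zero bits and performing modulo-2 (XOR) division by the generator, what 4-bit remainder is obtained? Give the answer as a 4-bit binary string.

0111

Append 4 zeros: 11101100000. Divide by 11101 (XOR where the leading bit is 1):
  pos 0: 11101 XOR 11101 = 00000
  pos 5: 10000 XOR 11101 = 01101
  pos 6: 11010 XOR 11101 = 00111
Remainder (last 4 bits) = 0111. This is the CRC / FCS.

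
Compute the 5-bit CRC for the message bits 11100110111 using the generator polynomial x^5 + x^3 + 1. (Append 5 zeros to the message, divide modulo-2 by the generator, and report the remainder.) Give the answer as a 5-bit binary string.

01000

Append 5 zeros: 1110011011100000. Divide by 101001 (XOR where the leading bit is 1):
  pos 0: 111001 XOR 101001 = 010000
  pos 1: 100001 XOR 101001 = 001000
  pos 3: 100001 XOR 101001 = 001000
  pos 5: 100011 XOR 101001 = 001010
  pos 7: 101000 XOR 101001 = 000001
Remainder (last 5 bits) = 01000. This is the CRC / FCS.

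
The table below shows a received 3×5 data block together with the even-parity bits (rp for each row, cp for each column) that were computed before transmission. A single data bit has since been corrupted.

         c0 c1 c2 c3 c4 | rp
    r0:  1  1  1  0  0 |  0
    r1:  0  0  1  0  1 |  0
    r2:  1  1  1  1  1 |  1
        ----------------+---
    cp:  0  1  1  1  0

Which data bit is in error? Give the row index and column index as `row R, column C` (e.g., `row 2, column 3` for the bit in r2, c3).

Recompute each row's even parity and compare to rp:
  r0: data parity 1, sent rp 0 → mismatch
  r1: data parity 0, sent rp 0 → ok
  r2: data parity 1, sent rp 1 → ok
Recompute each column's even parity and compare to cp:
  c0: data parity 0, sent cp 0 → ok
  c1: data parity 0, sent cp 1 → mismatch
  c2: data parity 1, sent cp 1 → ok
  c3: data parity 1, sent cp 1 → ok
  c4: data parity 0, sent cp 0 → ok
Exactly one row (r0) and one column (c1) fail → the flipped bit is at their intersection.

row 0, column 1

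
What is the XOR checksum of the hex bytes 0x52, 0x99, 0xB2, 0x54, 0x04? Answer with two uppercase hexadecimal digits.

XOR the bytes together:
  start with 0x52
  0x52 ⊕ 0x99 = 0xCB
  0xCB ⊕ 0xB2 = 0x79
  0x79 ⊕ 0x54 = 0x2D
  0x2D ⊕ 0x04 = 0x29

29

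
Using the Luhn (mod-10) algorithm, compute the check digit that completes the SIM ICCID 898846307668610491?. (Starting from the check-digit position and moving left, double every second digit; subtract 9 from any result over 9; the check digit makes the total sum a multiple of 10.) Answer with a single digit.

8

Partial digits right→left: 1 9 4 0 1 6 8 6 6 7 0 3 6 4 8 8 9 8
Double every second digit counting from the check-digit position (so the 1st, 3rd, 5th, ... of the partial from the right).
  doubled (with −9 where >9): 2 8 2 7 3 0 3 7 9 → sum 41
  kept as-is: 9 0 6 6 7 3 4 8 8 → sum 51
Total = 41 + 51 = 92.
Check digit = (10 − (92 mod 10)) mod 10 = 8.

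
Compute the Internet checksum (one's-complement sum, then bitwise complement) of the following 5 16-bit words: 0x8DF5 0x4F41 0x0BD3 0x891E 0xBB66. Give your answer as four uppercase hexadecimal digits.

D270

One's-complement addition (fold any carry out of bit 15 back into bit 0):
  0x8DF5 + 0x4F41 = 0x0DD36
  0xDD36 + 0x0BD3 = 0x0E909
  0xE909 + 0x891E = 0x17227 → wrap carry → 0x7228
  0x7228 + 0xBB66 = 0x12D8E → wrap carry → 0x2D8F
One's-complement sum = 0x2D8F.
Checksum = ~0x2D8F & 0xFFFF = 0xD270.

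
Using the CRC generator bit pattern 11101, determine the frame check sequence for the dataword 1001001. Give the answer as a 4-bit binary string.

0100

Append 4 zeros: 10010010000. Divide by 11101 (XOR where the leading bit is 1):
  pos 0: 10010 XOR 11101 = 01111
  pos 1: 11110 XOR 11101 = 00011
  pos 4: 11100 XOR 11101 = 00001
Remainder (last 4 bits) = 0100. This is the CRC / FCS.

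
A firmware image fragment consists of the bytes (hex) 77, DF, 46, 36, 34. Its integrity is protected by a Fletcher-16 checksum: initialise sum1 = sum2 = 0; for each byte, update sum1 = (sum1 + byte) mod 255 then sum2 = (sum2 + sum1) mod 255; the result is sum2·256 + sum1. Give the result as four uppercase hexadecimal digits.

Running sums (mod 255):
  after byte 0 (77): sum1=119, sum2=119
  after byte 1 (DF): sum1=87, sum2=206
  after byte 2 (46): sum1=157, sum2=108
  after byte 3 (36): sum1=211, sum2=64
  after byte 4 (34): sum1=8, sum2=72
Checksum = sum2·256 + sum1 = 72·256 + 8 = 18440 = 0x4808.

4808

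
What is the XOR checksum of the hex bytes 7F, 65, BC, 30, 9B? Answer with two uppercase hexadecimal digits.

0D

XOR the bytes together:
  start with 0x7F
  0x7F ⊕ 0x65 = 0x1A
  0x1A ⊕ 0xBC = 0xA6
  0xA6 ⊕ 0x30 = 0x96
  0x96 ⊕ 0x9B = 0x0D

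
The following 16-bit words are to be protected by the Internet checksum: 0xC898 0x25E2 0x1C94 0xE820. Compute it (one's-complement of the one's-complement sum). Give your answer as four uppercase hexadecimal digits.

0CD0

One's-complement addition (fold any carry out of bit 15 back into bit 0):
  0xC898 + 0x25E2 = 0x0EE7A
  0xEE7A + 0x1C94 = 0x10B0E → wrap carry → 0x0B0F
  0x0B0F + 0xE820 = 0x0F32F
One's-complement sum = 0xF32F.
Checksum = ~0xF32F & 0xFFFF = 0x0CD0.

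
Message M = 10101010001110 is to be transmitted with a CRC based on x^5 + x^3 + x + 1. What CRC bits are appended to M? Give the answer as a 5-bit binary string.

11010

Append 5 zeros: 1010101000111000000. Divide by 101011 (XOR where the leading bit is 1):
  pos 0: 101010 XOR 101011 = 000001
  pos 5: 110001 XOR 101011 = 011010
  pos 6: 110101 XOR 101011 = 011110
  pos 7: 111101 XOR 101011 = 010110
  pos 8: 101100 XOR 101011 = 000111
  pos 11: 111000 XOR 101011 = 010011
  pos 12: 100110 XOR 101011 = 001101
Remainder (last 5 bits) = 11010. This is the CRC / FCS.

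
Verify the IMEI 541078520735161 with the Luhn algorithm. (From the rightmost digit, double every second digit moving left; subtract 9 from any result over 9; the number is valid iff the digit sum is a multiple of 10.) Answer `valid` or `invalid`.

invalid

From the right, keep odd positions and double even positions (subtract 9 from any doubled value over 9):
  doubled (positions 2,4,...): 3 1 5 4 7 0 8 → sum 28
  kept (positions 1,3,...): 1 1 3 0 5 7 1 5 → sum 23
Total = 51.
51 mod 10 = 1, so the number is invalid.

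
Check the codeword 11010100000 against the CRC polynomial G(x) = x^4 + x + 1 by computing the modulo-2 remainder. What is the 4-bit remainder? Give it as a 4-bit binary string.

0000

Modulo-2 division of 11010100000 by 10011:
  pos 0: 11010 XOR 10011 = 01001
  pos 1: 10011 XOR 10011 = 00000
Remainder = 0000 (zero — the frame passes the CRC check).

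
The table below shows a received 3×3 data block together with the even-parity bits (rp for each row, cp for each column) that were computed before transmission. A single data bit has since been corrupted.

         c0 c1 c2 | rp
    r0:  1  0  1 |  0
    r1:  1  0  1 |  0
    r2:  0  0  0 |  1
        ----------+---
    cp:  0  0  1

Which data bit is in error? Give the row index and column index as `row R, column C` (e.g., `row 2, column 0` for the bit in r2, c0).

Recompute each row's even parity and compare to rp:
  r0: data parity 0, sent rp 0 → ok
  r1: data parity 0, sent rp 0 → ok
  r2: data parity 0, sent rp 1 → mismatch
Recompute each column's even parity and compare to cp:
  c0: data parity 0, sent cp 0 → ok
  c1: data parity 0, sent cp 0 → ok
  c2: data parity 0, sent cp 1 → mismatch
Exactly one row (r2) and one column (c2) fail → the flipped bit is at their intersection.

row 2, column 2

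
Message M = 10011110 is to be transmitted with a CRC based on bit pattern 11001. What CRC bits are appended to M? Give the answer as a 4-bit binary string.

0000

Append 4 zeros: 100111100000. Divide by 11001 (XOR where the leading bit is 1):
  pos 0: 10011 XOR 11001 = 01010
  pos 1: 10101 XOR 11001 = 01100
  pos 2: 11001 XOR 11001 = 00000
Remainder (last 4 bits) = 0000. This is the CRC / FCS.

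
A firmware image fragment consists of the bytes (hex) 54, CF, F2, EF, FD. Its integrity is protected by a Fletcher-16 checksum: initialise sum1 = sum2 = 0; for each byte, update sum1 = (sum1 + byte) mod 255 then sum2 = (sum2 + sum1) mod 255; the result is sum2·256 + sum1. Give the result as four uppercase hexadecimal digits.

9B05

Running sums (mod 255):
  after byte 0 (54): sum1=84, sum2=84
  after byte 1 (CF): sum1=36, sum2=120
  after byte 2 (F2): sum1=23, sum2=143
  after byte 3 (EF): sum1=7, sum2=150
  after byte 4 (FD): sum1=5, sum2=155
Checksum = sum2·256 + sum1 = 155·256 + 5 = 39685 = 0x9B05.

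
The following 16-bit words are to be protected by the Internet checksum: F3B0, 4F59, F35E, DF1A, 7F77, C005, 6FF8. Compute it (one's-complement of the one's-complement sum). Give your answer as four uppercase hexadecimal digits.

One's-complement addition (fold any carry out of bit 15 back into bit 0):
  0xF3B0 + 0x4F59 = 0x14309 → wrap carry → 0x430A
  0x430A + 0xF35E = 0x13668 → wrap carry → 0x3669
  0x3669 + 0xDF1A = 0x11583 → wrap carry → 0x1584
  0x1584 + 0x7F77 = 0x094FB
  0x94FB + 0xC005 = 0x15500 → wrap carry → 0x5501
  0x5501 + 0x6FF8 = 0x0C4F9
One's-complement sum = 0xC4F9.
Checksum = ~0xC4F9 & 0xFFFF = 0x3B06.

3B06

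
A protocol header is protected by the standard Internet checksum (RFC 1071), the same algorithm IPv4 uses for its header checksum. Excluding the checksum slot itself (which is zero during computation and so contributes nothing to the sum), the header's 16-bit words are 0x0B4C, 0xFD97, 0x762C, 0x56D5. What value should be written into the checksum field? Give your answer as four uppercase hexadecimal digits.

2A1A

One's-complement addition (fold any carry out of bit 15 back into bit 0):
  0x0B4C + 0xFD97 = 0x108E3 → wrap carry → 0x08E4
  0x08E4 + 0x762C = 0x07F10
  0x7F10 + 0x56D5 = 0x0D5E5
One's-complement sum = 0xD5E5.
Checksum = ~0xD5E5 & 0xFFFF = 0x2A1A.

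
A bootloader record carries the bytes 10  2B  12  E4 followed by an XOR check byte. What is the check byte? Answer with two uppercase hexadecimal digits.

XOR the bytes together:
  start with 0x10
  0x10 ⊕ 0x2B = 0x3B
  0x3B ⊕ 0x12 = 0x29
  0x29 ⊕ 0xE4 = 0xCD

CD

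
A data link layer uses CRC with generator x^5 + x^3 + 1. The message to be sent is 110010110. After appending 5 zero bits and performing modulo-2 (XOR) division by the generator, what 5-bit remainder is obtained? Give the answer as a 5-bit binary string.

01001

Append 5 zeros: 11001011000000. Divide by 101001 (XOR where the leading bit is 1):
  pos 0: 110010 XOR 101001 = 011011
  pos 1: 110111 XOR 101001 = 011110
  pos 2: 111101 XOR 101001 = 010100
  pos 3: 101000 XOR 101001 = 000001
  pos 8: 100000 XOR 101001 = 001001
Remainder (last 5 bits) = 01001. This is the CRC / FCS.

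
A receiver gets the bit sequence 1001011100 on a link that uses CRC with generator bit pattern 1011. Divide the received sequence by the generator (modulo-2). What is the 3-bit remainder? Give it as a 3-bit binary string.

Modulo-2 division of 1001011100 by 1011:
  pos 0: 1001 XOR 1011 = 0010
  pos 2: 1001 XOR 1011 = 0010
  pos 4: 1011 XOR 1011 = 0000
Remainder = 000 (zero — the frame passes the CRC check).

000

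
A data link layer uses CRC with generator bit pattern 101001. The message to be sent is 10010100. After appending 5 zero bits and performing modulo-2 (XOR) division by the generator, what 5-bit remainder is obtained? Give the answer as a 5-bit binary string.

01110

Append 5 zeros: 1001010000000. Divide by 101001 (XOR where the leading bit is 1):
  pos 0: 100101 XOR 101001 = 001100
  pos 2: 110000 XOR 101001 = 011001
  pos 3: 110010 XOR 101001 = 011011
  pos 4: 110110 XOR 101001 = 011111
  pos 5: 111110 XOR 101001 = 010111
  pos 6: 101110 XOR 101001 = 000111
Remainder (last 5 bits) = 01110. This is the CRC / FCS.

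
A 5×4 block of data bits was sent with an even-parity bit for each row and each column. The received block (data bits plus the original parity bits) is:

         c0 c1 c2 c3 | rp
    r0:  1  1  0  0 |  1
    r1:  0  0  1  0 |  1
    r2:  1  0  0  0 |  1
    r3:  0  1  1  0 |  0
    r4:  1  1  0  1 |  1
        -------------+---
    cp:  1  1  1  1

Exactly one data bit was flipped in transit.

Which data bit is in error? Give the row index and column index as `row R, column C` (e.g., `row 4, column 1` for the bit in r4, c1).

row 0, column 2

Recompute each row's even parity and compare to rp:
  r0: data parity 0, sent rp 1 → mismatch
  r1: data parity 1, sent rp 1 → ok
  r2: data parity 1, sent rp 1 → ok
  r3: data parity 0, sent rp 0 → ok
  r4: data parity 1, sent rp 1 → ok
Recompute each column's even parity and compare to cp:
  c0: data parity 1, sent cp 1 → ok
  c1: data parity 1, sent cp 1 → ok
  c2: data parity 0, sent cp 1 → mismatch
  c3: data parity 1, sent cp 1 → ok
Exactly one row (r0) and one column (c2) fail → the flipped bit is at their intersection.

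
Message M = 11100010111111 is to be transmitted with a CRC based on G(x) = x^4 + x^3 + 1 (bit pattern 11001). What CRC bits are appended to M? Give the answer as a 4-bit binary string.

1011

Append 4 zeros: 111000101111110000. Divide by 11001 (XOR where the leading bit is 1):
  pos 0: 11100 XOR 11001 = 00101
  pos 2: 10101 XOR 11001 = 01100
  pos 3: 11000 XOR 11001 = 00001
  pos 7: 11111 XOR 11001 = 00110
  pos 9: 11011 XOR 11001 = 00010
  pos 12: 10000 XOR 11001 = 01001
  pos 13: 10010 XOR 11001 = 01011
Remainder (last 4 bits) = 1011. This is the CRC / FCS.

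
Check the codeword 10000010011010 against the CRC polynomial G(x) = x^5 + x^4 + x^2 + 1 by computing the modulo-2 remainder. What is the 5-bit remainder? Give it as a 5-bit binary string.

11100

Modulo-2 division of 10000010011010 by 110101:
  pos 0: 100000 XOR 110101 = 010101
  pos 1: 101011 XOR 110101 = 011110
  pos 2: 111100 XOR 110101 = 001001
  pos 4: 100101 XOR 110101 = 010000
  pos 5: 100001 XOR 110101 = 010100
  pos 6: 101000 XOR 110101 = 011101
  pos 7: 111011 XOR 110101 = 001110
Remainder = 11100 (nonzero — an error is detected).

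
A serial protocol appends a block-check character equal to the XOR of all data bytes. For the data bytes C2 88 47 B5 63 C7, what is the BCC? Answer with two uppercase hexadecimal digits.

1C

XOR the bytes together:
  start with 0xC2
  0xC2 ⊕ 0x88 = 0x4A
  0x4A ⊕ 0x47 = 0x0D
  0x0D ⊕ 0xB5 = 0xB8
  0xB8 ⊕ 0x63 = 0xDB
  0xDB ⊕ 0xC7 = 0x1C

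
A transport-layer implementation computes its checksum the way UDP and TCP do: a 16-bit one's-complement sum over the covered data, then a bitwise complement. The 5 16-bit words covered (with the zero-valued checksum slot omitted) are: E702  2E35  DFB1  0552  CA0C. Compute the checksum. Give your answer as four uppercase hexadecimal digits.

3BB7

One's-complement addition (fold any carry out of bit 15 back into bit 0):
  0xE702 + 0x2E35 = 0x11537 → wrap carry → 0x1538
  0x1538 + 0xDFB1 = 0x0F4E9
  0xF4E9 + 0x0552 = 0x0FA3B
  0xFA3B + 0xCA0C = 0x1C447 → wrap carry → 0xC448
One's-complement sum = 0xC448.
Checksum = ~0xC448 & 0xFFFF = 0x3BB7.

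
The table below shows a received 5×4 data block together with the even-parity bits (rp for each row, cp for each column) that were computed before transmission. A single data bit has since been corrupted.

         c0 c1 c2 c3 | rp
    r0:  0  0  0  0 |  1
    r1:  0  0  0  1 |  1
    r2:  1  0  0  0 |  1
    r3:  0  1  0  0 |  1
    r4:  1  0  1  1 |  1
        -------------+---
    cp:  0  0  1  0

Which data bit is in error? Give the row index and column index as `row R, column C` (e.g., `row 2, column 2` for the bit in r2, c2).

row 0, column 1

Recompute each row's even parity and compare to rp:
  r0: data parity 0, sent rp 1 → mismatch
  r1: data parity 1, sent rp 1 → ok
  r2: data parity 1, sent rp 1 → ok
  r3: data parity 1, sent rp 1 → ok
  r4: data parity 1, sent rp 1 → ok
Recompute each column's even parity and compare to cp:
  c0: data parity 0, sent cp 0 → ok
  c1: data parity 1, sent cp 0 → mismatch
  c2: data parity 1, sent cp 1 → ok
  c3: data parity 0, sent cp 0 → ok
Exactly one row (r0) and one column (c1) fail → the flipped bit is at their intersection.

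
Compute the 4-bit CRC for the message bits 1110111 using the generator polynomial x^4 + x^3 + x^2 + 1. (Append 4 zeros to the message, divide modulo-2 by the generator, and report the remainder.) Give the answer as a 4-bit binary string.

Append 4 zeros: 11101110000. Divide by 11101 (XOR where the leading bit is 1):
  pos 0: 11101 XOR 11101 = 00000
  pos 5: 11000 XOR 11101 = 00101
Remainder (last 4 bits) = 1010. This is the CRC / FCS.

1010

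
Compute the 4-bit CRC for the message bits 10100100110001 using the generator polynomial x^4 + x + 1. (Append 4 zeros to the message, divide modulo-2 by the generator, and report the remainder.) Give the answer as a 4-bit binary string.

Append 4 zeros: 101001001100010000. Divide by 10011 (XOR where the leading bit is 1):
  pos 0: 10100 XOR 10011 = 00111
  pos 2: 11110 XOR 10011 = 01101
  pos 3: 11010 XOR 10011 = 01001
  pos 4: 10011 XOR 10011 = 00000
  pos 9: 10001 XOR 10011 = 00010
  pos 12: 10000 XOR 10011 = 00011
Remainder (last 4 bits) = 0110. This is the CRC / FCS.

0110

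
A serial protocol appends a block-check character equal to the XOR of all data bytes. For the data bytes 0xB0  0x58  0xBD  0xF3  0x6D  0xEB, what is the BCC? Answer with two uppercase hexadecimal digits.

20

XOR the bytes together:
  start with 0xB0
  0xB0 ⊕ 0x58 = 0xE8
  0xE8 ⊕ 0xBD = 0x55
  0x55 ⊕ 0xF3 = 0xA6
  0xA6 ⊕ 0x6D = 0xCB
  0xCB ⊕ 0xEB = 0x20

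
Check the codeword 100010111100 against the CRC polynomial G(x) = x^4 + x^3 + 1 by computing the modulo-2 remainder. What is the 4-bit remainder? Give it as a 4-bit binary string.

Modulo-2 division of 100010111100 by 11001:
  pos 0: 10001 XOR 11001 = 01000
  pos 1: 10000 XOR 11001 = 01001
  pos 2: 10011 XOR 11001 = 01010
  pos 3: 10101 XOR 11001 = 01100
  pos 4: 11001 XOR 11001 = 00000
Remainder = 0100 (nonzero — an error is detected).

0100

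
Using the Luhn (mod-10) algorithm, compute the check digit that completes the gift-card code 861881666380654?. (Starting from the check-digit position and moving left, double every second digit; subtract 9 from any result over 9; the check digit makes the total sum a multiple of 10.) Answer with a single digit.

1

Partial digits right→left: 4 5 6 0 8 3 6 6 6 1 8 8 1 6 8
Double every second digit counting from the check-digit position (so the 1st, 3rd, 5th, ... of the partial from the right).
  doubled (with −9 where >9): 8 3 7 3 3 7 2 7 → sum 40
  kept as-is: 5 0 3 6 1 8 6 → sum 29
Total = 40 + 29 = 69.
Check digit = (10 − (69 mod 10)) mod 10 = 1.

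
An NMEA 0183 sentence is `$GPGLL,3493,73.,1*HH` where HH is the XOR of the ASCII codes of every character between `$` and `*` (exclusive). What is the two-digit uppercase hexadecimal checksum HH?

XOR the ASCII codes of the payload characters:
  'G' = 0x47 → acc = 0x47
  'P' = 0x50 → acc = 0x17
  'G' = 0x47 → acc = 0x50
  'L' = 0x4C → acc = 0x1C
  'L' = 0x4C → acc = 0x50
  ',' = 0x2C → acc = 0x7C
  '3' = 0x33 → acc = 0x4F
  '4' = 0x34 → acc = 0x7B
  '9' = 0x39 → acc = 0x42
  '3' = 0x33 → acc = 0x71
  ',' = 0x2C → acc = 0x5D
  '7' = 0x37 → acc = 0x6A
  '3' = 0x33 → acc = 0x59
  '.' = 0x2E → acc = 0x77
  ',' = 0x2C → acc = 0x5B
  '1' = 0x31 → acc = 0x6A
Checksum = 0x6A.

6A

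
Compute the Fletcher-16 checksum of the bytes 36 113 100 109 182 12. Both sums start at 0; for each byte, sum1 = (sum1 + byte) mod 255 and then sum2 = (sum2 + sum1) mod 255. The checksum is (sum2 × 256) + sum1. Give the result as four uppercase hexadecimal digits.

632A

Running sums (mod 255):
  after byte 0 (36): sum1=36, sum2=36
  after byte 1 (113): sum1=149, sum2=185
  after byte 2 (100): sum1=249, sum2=179
  after byte 3 (109): sum1=103, sum2=27
  after byte 4 (182): sum1=30, sum2=57
  after byte 5 (12): sum1=42, sum2=99
Checksum = sum2·256 + sum1 = 99·256 + 42 = 25386 = 0x632A.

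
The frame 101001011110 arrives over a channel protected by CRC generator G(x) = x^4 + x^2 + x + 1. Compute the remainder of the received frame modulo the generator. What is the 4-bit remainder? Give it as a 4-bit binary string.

0001

Modulo-2 division of 101001011110 by 10111:
  pos 0: 10100 XOR 10111 = 00011
  pos 3: 11101 XOR 10111 = 01010
  pos 4: 10101 XOR 10111 = 00010
  pos 7: 10110 XOR 10111 = 00001
Remainder = 0001 (nonzero — an error is detected).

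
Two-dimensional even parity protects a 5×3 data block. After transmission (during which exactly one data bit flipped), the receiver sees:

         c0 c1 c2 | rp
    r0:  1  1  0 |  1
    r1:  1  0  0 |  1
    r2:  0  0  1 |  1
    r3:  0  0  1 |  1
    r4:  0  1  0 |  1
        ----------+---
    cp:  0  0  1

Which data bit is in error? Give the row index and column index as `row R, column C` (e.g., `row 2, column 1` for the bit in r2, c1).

row 0, column 2

Recompute each row's even parity and compare to rp:
  r0: data parity 0, sent rp 1 → mismatch
  r1: data parity 1, sent rp 1 → ok
  r2: data parity 1, sent rp 1 → ok
  r3: data parity 1, sent rp 1 → ok
  r4: data parity 1, sent rp 1 → ok
Recompute each column's even parity and compare to cp:
  c0: data parity 0, sent cp 0 → ok
  c1: data parity 0, sent cp 0 → ok
  c2: data parity 0, sent cp 1 → mismatch
Exactly one row (r0) and one column (c2) fail → the flipped bit is at their intersection.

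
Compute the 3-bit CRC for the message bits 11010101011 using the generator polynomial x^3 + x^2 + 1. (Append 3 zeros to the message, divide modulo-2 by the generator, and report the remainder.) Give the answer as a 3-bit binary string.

Append 3 zeros: 11010101011000. Divide by 1101 (XOR where the leading bit is 1):
  pos 0: 1101 XOR 1101 = 0000
  pos 5: 1010 XOR 1101 = 0111
  pos 6: 1111 XOR 1101 = 0010
  pos 8: 1010 XOR 1101 = 0111
  pos 9: 1110 XOR 1101 = 0011
Remainder (last 3 bits) = 110. This is the CRC / FCS.

110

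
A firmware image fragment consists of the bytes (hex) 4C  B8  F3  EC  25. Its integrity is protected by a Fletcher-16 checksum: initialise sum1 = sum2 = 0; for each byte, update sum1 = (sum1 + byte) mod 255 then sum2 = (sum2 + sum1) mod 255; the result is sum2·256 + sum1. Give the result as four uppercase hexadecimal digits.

Running sums (mod 255):
  after byte 0 (4C): sum1=76, sum2=76
  after byte 1 (B8): sum1=5, sum2=81
  after byte 2 (F3): sum1=248, sum2=74
  after byte 3 (EC): sum1=229, sum2=48
  after byte 4 (25): sum1=11, sum2=59
Checksum = sum2·256 + sum1 = 59·256 + 11 = 15115 = 0x3B0B.

3B0B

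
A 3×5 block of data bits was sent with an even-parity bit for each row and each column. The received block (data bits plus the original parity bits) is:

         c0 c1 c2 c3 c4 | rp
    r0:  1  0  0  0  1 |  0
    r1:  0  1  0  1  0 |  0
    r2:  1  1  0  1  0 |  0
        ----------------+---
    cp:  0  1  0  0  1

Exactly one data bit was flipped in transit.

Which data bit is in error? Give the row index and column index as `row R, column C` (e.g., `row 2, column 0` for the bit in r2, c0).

row 2, column 1

Recompute each row's even parity and compare to rp:
  r0: data parity 0, sent rp 0 → ok
  r1: data parity 0, sent rp 0 → ok
  r2: data parity 1, sent rp 0 → mismatch
Recompute each column's even parity and compare to cp:
  c0: data parity 0, sent cp 0 → ok
  c1: data parity 0, sent cp 1 → mismatch
  c2: data parity 0, sent cp 0 → ok
  c3: data parity 0, sent cp 0 → ok
  c4: data parity 1, sent cp 1 → ok
Exactly one row (r2) and one column (c1) fail → the flipped bit is at their intersection.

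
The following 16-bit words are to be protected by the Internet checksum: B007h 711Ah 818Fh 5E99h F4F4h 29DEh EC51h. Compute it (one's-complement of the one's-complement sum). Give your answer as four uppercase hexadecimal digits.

One's-complement addition (fold any carry out of bit 15 back into bit 0):
  0xB007 + 0x711A = 0x12121 → wrap carry → 0x2122
  0x2122 + 0x818F = 0x0A2B1
  0xA2B1 + 0x5E99 = 0x1014A → wrap carry → 0x014B
  0x014B + 0xF4F4 = 0x0F63F
  0xF63F + 0x29DE = 0x1201D → wrap carry → 0x201E
  0x201E + 0xEC51 = 0x10C6F → wrap carry → 0x0C70
One's-complement sum = 0x0C70.
Checksum = ~0x0C70 & 0xFFFF = 0xF38F.

F38F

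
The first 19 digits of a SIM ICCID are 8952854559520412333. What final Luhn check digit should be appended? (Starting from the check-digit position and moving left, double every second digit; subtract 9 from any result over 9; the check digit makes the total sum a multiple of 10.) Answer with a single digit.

Partial digits right→left: 3 3 3 2 1 4 0 2 5 9 5 5 4 5 8 2 5 9 8
Double every second digit counting from the check-digit position (so the 1st, 3rd, 5th, ... of the partial from the right).
  doubled (with −9 where >9): 6 6 2 0 1 1 8 7 1 7 → sum 39
  kept as-is: 3 2 4 2 9 5 5 2 9 → sum 41
Total = 39 + 41 = 80.
Check digit = (10 − (80 mod 10)) mod 10 = 0.

0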